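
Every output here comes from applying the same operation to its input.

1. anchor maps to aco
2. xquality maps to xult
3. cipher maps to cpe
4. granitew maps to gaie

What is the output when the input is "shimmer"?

In each case the input is transformed by: keep every other character starting from the first (positions 1st, 3rd, 5th, ...).
So "shimmer" becomes "simr".

simr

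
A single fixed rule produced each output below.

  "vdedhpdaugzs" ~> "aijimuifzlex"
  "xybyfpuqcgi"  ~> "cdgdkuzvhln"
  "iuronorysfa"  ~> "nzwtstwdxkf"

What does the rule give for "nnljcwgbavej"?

ssqohblgfajo

The transformation: shift every letter 5 places forward in the alphabet (wrapping around).
On "nnljcwgbavej" that produces "ssqohblgfajo".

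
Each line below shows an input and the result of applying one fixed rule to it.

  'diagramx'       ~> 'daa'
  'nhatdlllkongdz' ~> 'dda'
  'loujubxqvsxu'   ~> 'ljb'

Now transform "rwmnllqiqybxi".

iib

In each case the input is transformed by: sort the characters into reverse alphabetical order, then keep only the last 3 characters.
On "rwmnllqiqybxi": the first step gives "yxwrqqnmlliib", and the second then gives "iib".
(Check on "diagramx": → "xrmigdaa" → "daa" ✓)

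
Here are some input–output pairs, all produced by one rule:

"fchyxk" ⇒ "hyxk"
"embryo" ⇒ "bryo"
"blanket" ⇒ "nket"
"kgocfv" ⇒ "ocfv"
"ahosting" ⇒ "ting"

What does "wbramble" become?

mble

Each output is the input with this applied: keep only the last 4 characters.
Doing the same to "wbramble": "mble".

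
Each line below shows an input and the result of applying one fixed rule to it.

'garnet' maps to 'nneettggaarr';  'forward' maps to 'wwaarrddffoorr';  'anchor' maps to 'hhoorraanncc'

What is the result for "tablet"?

The pattern: move the first 3 characters to the end (rotate left by 3), then double every character.
Applying both steps to "tablet": "lettab", then "lleettttaabb".

lleettttaabb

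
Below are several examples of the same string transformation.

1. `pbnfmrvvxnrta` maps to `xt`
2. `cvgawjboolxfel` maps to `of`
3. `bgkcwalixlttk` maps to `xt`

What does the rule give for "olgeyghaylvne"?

What's happening: keep one character in every 3, starting at position 3 (positions 3rd, 6th, 9th, ...), then delete the first 2 characters.
For "olgeyghaylvne", step one produces "ggyn"; step two turns that into "yn".

yn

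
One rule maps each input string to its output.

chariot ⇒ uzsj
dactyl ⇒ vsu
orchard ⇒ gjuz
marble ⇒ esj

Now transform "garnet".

The rule is to delete the last 3 characters, then shift every letter 8 places backward in the alphabet (wrapping around).
Starting from "garnet": after the first operation, "gar"; after the second, "ysj".
(Check on "dactyl": → "dac" → "vsu" ✓)

ysj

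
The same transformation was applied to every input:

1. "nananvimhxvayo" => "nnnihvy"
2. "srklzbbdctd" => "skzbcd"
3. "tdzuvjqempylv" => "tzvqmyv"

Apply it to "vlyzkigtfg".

The rule is to keep every other character starting from the first (positions 1st, 3rd, 5th, ...).
On "vlyzkigtfg" that produces "vykgf".

vykgf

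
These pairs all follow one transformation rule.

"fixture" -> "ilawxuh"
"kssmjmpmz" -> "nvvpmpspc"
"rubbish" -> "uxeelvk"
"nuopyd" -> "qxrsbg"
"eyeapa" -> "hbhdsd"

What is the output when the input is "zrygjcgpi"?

What's happening: shift every letter 3 places forward in the alphabet (wrapping around).
"zrygjcgpi" → "cubjmfjsl".

cubjmfjsl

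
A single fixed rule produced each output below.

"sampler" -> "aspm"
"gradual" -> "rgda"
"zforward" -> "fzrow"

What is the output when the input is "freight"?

The pattern: delete the last 3 characters, then swap each adjacent pair of characters (1↔2, 3↔4, ...).
Working it through for "freight": intermediate "frei", final "rfie".

rfie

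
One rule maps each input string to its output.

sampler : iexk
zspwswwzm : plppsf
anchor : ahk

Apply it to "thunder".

gwxk

What's happening: shift every letter 7 places backward in the alphabet (wrapping around), then delete the first 3 characters.
On "thunder": the first step gives "mangwxk", and the second then gives "gwxk".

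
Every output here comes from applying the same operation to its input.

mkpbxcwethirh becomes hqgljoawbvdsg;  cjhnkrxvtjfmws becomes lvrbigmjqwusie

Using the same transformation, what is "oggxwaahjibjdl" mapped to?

icknffwvzzgiha

Rule — move the last 3 characters to the front (rotate right by 3), then shift every letter 1 place backward in the alphabet (wrapping around).
Doing the same to "oggxwaahjibjdl": "icknffwvzzgiha".
(Check on "mkpbxcwethirh": → "irhmkpbxcweth" → "hqgljoawbvdsg" ✓)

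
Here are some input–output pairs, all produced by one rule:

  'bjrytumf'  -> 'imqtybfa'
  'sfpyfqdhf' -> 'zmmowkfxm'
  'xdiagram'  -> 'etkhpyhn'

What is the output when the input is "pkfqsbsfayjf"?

The rule is to shift every letter 7 places forward in the alphabet (wrapping around), then take characters alternately from the front and the back (1st, last, 2nd, 2nd-last, ...).
Applying that to "pkfqsbsfayjf" gives "wmrqmfxhzmiz".

wmrqmfxhzmiz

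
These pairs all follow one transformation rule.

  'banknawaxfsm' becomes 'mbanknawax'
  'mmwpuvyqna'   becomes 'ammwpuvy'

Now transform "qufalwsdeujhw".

wqufalwsdeu

Each output is the input with this applied: move the last character to the front, then delete the last 2 characters.
Applying both steps to "qufalwsdeujhw": "wqufalwsdeujh", then "wqufalwsdeu".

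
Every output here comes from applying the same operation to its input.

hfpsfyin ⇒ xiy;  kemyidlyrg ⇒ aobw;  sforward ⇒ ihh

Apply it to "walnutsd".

mdi

The transformation: keep one character in every 3, starting at position 1 (positions 1st, 4th, 7th, ...), then shift every letter 10 places backward in the alphabet (wrapping around).
On "walnutsd": the first step gives "wns", and the second then gives "mdi".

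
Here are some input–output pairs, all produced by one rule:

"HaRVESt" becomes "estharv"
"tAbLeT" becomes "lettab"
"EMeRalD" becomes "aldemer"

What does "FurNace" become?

acefurn

Each output is the input with this applied: move the last 3 characters to the front (rotate right by 3), then convert every letter to lowercase.
"FurNace" → "aceFurN" → "acefurn".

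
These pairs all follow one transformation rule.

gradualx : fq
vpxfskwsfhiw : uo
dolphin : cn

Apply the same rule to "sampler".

rz

Looking at the pairs, the operation is to shift every letter 1 place backward in the alphabet (wrapping around), then keep only the first 2 characters.
Starting from "sampler": after the first operation, "rzlokdq"; after the second, "rz".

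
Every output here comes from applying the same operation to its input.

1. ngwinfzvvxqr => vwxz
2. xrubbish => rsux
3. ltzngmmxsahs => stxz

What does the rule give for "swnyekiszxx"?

xxyz

The transformation: sort the characters into alphabetical order, then keep only the last 4 characters.
For "swnyekiszxx", step one produces "eiknsswxxyz"; step two turns that into "xxyz".
(Check on "ltzngmmxsahs": → "aghlmmnsstxz" → "stxz" ✓)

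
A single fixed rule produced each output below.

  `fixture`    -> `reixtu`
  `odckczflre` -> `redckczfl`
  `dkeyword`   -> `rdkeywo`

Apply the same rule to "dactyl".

What's happening: delete the first character, then move the last 2 characters to the front (rotate right by 2).
Applying both steps to "dactyl": "actyl", then "ylact".

ylact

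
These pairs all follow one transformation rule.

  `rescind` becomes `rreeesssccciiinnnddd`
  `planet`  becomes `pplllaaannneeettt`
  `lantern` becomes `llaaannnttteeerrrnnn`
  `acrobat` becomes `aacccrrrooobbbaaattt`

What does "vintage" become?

The transformation: repeat every character 3 times, then delete the first character.
Applying that to "vintage" gives "vviiinnntttaaagggeee".

vviiinnntttaaagggeee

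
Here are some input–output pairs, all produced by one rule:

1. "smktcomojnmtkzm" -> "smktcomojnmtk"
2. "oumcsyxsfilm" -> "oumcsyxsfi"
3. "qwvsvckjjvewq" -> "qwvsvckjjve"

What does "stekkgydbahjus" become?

The rule is to delete the last 2 characters.
"stekkgydbahjus" → "stekkgydbahj".

stekkgydbahj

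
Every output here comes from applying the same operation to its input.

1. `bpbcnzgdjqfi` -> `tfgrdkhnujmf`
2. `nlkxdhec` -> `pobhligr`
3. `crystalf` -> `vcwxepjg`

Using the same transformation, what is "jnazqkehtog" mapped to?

The rule is to move the first character to the end, then shift every letter 4 places forward in the alphabet (wrapping around).
Working it through for "jnazqkehtog": intermediate "nazqkehtogj", final "reduoilxskn".

reduoilxskn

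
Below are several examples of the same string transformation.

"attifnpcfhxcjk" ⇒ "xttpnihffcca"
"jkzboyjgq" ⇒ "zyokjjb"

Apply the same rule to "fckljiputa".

In each case the input is transformed by: delete the last 2 characters, then sort the characters into reverse alphabetical order.
So "fckljiputa" becomes "uplkjifc".

uplkjifc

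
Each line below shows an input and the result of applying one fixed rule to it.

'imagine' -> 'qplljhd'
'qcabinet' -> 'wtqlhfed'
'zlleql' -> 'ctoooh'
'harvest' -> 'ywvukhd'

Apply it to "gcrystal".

The transformation: sort the characters into reverse alphabetical order, then shift every letter 3 places forward in the alphabet (wrapping around).
Doing the same to "gcrystal": "bwvuojfd".

bwvuojfd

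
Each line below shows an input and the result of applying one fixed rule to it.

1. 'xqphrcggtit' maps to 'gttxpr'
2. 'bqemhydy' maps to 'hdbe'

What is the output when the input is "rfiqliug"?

In each case the input is transformed by: keep every other character starting from the first (positions 1st, 3rd, 5th, ...), then swap the front and back halves of the string.
Working it through for "rfiqliug": intermediate "rilu", final "luri".

luri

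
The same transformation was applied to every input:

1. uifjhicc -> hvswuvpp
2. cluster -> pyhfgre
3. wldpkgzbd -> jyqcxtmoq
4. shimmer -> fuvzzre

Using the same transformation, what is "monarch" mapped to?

zbanepu

The transformation: shift every letter 13 places forward in the alphabet (wrapping around) — i.e. ROT13.
"monarch" → "zbanepu".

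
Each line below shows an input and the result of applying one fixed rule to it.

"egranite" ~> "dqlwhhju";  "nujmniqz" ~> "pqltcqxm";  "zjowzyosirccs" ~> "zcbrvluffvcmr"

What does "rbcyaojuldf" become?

bdrmxogiuef

Rule — shift every letter 3 places forward in the alphabet (wrapping around), then move the first 3 characters to the end (rotate left by 3).
Working it through for "rbcyaojuldf": intermediate "uefbdrmxogi", final "bdrmxogiuef".
(Check on "nujmniqz": → "qxmpqltc" → "pqltcqxm" ✓)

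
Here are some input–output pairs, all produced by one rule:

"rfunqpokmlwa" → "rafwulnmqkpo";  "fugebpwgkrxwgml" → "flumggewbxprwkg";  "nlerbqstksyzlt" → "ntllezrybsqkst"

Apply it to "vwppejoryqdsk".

Each output is the input with this applied: take characters alternately from the front and the back (1st, last, 2nd, 2nd-last, ...).
On "vwppejoryqdsk" that produces "vkwspdpqeyjro".

vkwspdpqeyjro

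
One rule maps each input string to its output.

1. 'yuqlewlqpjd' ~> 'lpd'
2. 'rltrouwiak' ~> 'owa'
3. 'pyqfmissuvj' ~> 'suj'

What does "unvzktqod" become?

Each output is the input with this applied: keep every other character starting from the first (positions 1st, 3rd, 5th, ...), then keep only the last 3 characters.
Working it through for "unvzktqod": intermediate "uvkqd", final "kqd".

kqd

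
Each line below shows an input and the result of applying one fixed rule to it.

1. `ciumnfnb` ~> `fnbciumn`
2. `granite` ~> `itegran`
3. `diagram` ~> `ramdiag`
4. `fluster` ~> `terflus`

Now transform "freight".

ghtfrei

The rule is to move the last 3 characters to the front (rotate right by 3).
"freight" → "ghtfrei".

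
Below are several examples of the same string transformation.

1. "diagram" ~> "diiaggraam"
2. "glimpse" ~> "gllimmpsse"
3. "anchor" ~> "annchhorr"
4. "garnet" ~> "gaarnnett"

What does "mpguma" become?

mppguumaa

Rule — repeat every character 3 times, then keep every other character starting from the second (positions 2nd, 4th, 6th, ...).
On "mpguma": the first step gives "mmmpppggguuummmaaa", and the second then gives "mppguumaa".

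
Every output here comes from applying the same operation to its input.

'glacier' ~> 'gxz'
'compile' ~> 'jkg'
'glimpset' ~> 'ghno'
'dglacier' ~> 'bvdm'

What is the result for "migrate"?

dmo

Looking at the pairs, the operation is to shift every letter 5 places backward in the alphabet (wrapping around), then keep every other character starting from the second (positions 2nd, 4th, 6th, ...).
Applying that to "migrate" gives "dmo".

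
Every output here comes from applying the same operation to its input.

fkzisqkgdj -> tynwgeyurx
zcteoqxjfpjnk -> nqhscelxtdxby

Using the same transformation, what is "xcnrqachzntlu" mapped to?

lqbfeoqvnbhzi

The rule is to shift every letter 12 places backward in the alphabet (wrapping around).
Applying that to "xcnrqachzntlu" gives "lqbfeoqvnbhzi".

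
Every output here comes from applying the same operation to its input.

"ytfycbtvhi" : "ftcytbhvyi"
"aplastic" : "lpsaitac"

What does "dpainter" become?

apnietdr

The pattern: move the first character to the end, then swap each adjacent pair of characters (1↔2, 3↔4, ...).
Starting from "dpainter": after the first operation, "painterd"; after the second, "apnietdr".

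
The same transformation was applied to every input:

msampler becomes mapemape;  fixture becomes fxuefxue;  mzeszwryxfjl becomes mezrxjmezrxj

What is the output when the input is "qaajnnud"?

Rule — keep every other character starting from the first (positions 1st, 3rd, 5th, ...), then write the whole string twice.
On "qaajnnud": the first step gives "qanu", and the second then gives "qanuqanu".

qanuqanu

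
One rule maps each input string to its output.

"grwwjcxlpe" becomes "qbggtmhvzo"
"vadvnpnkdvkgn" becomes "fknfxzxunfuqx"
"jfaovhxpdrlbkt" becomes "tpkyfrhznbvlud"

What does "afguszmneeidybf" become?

Each output is the input with this applied: shift every letter 10 places forward in the alphabet (wrapping around).
For "afguszmneeidybf" the result is "kpqecjwxoosnilp".

kpqecjwxoosnilp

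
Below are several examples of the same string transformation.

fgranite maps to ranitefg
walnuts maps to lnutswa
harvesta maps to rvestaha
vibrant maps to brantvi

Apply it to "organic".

ganicor

Rule — move the first 2 characters to the end (rotate left by 2).
Doing the same to "organic": "ganicor".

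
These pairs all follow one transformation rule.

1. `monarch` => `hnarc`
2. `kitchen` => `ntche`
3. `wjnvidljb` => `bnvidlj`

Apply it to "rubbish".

In each case the input is transformed by: delete the first 2 characters, then move the last character to the front.
Working it through for "rubbish": intermediate "bbish", final "hbbis".

hbbis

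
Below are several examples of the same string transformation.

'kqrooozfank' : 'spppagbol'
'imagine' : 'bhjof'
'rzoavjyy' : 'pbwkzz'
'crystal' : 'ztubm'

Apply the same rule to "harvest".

The transformation: shift every letter 1 place forward in the alphabet (wrapping around), then delete the first 2 characters.
Doing the same to "harvest": "swftu".

swftu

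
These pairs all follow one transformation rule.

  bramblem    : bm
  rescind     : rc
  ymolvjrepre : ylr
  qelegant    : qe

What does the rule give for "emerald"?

The rule is to keep one character in every 3, starting at position 1 (positions 1st, 4th, 7th, ...), then delete the last character.
Applying both steps to "emerald": "erd", then "er".

er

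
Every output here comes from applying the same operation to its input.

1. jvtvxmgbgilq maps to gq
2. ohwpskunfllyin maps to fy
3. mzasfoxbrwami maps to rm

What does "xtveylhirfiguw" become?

rg

The rule is to keep one character in every 3, starting at position 3 (positions 3rd, 6th, 9th, ...), then keep only the last 2 characters.
Applying both steps to "xtveylhirfiguw": "vlrg", then "rg".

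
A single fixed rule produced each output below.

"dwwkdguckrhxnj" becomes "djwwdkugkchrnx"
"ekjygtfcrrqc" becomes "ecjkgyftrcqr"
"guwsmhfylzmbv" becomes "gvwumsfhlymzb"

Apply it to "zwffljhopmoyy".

zyfwlfhjpoomy

The rule is to move the last character to the front, then swap each adjacent pair of characters (1↔2, 3↔4, ...).
Starting from "zwffljhopmoyy": after the first operation, "yzwffljhopmoy"; after the second, "zyfwlfhjpoomy".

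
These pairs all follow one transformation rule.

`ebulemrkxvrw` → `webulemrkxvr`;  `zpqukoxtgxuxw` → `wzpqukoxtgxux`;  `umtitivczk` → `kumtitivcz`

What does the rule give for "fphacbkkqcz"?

Rule — move the last character to the front.
Applying that to "fphacbkkqcz" gives "zfphacbkkqc".

zfphacbkkqc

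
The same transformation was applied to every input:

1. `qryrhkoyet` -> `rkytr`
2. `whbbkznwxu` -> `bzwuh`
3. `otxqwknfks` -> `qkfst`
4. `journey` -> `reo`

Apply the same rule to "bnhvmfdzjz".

vfzzn

What's happening: keep every other character starting from the second (positions 2nd, 4th, 6th, ...), then move the first character to the end.
Applying both steps to "bnhvmfdzjz": "nvfzz", then "vfzzn".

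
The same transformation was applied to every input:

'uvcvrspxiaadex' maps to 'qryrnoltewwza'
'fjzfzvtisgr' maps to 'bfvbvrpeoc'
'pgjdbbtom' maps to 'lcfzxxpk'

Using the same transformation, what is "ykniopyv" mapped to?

The rule is to delete the last character, then shift every letter 4 places backward in the alphabet (wrapping around).
For "ykniopyv", step one produces "ykniopy"; step two turns that into "ugjeklu".

ugjeklu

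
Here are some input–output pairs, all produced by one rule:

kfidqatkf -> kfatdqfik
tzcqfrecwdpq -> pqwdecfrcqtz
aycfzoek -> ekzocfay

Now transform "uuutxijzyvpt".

ptyvjzxiutuu

What's happening: reverse the string, then swap each adjacent pair of characters (1↔2, 3↔4, ...).
For "uuutxijzyvpt", step one produces "tpvyzjixtuuu"; step two turns that into "ptyvjzxiutuu".
(Check on "kfidqatkf": → "fktaqdifk" → "kfatdqfik" ✓)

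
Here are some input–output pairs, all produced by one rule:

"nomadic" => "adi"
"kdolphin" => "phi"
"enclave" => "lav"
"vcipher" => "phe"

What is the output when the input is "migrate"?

rat

Rule — delete the last character, then keep only the last 3 characters.
Applying both steps to "migrate": "migrat", then "rat".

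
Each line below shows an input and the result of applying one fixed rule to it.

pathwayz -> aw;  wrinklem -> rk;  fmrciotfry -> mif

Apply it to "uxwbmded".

The pattern: delete the last character, then keep one character in every 3, starting at position 2 (positions 2nd, 5th, 8th, ...).
For "uxwbmded", step one produces "uxwbmde"; step two turns that into "xm".
(Check on "pathwayz": → "pathway" → "aw" ✓)

xm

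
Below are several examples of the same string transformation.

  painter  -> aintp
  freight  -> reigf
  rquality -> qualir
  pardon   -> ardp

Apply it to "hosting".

Looking at the pairs, the operation is to delete the last 2 characters, then move the first character to the end.
"hosting" → "ostih".

ostih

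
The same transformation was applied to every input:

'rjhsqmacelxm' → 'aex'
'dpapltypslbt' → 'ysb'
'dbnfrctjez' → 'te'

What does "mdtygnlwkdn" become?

lkn

In each case the input is transformed by: keep every other character starting from the first (positions 1st, 3rd, 5th, ...), then delete the first 3 characters.
Working it through for "mdtygnlwkdn": intermediate "mtglkn", final "lkn".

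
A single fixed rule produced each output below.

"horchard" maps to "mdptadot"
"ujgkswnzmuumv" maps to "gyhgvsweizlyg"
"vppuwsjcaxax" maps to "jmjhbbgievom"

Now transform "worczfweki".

qwuiadolri

What's happening: shift every letter 12 places forward in the alphabet (wrapping around), then move the last 3 characters to the front (rotate right by 3).
Starting from "worczfweki": after the first operation, "iadolriqwu"; after the second, "qwuiadolri".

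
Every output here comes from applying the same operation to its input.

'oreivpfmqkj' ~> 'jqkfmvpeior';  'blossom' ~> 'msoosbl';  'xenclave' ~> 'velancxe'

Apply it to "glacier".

rieacgl

The pattern: swap each adjacent pair of characters (1↔2, 3↔4, ...), then reverse the string.
On "glacier" that produces "rieacgl".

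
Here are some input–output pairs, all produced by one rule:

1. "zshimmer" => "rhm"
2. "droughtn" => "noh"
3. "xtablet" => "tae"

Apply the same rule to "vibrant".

tbn

In each case the input is transformed by: move the last character to the front, then keep one character in every 3, starting at position 1 (positions 1st, 4th, 7th, ...).
"vibrant" → "tvibran" → "tbn".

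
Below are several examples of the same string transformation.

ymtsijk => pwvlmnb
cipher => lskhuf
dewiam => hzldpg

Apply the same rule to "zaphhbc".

In each case the input is transformed by: shift every letter 3 places forward in the alphabet (wrapping around), then move the first character to the end.
On "zaphhbc": the first step gives "cdskkef", and the second then gives "dskkefc".

dskkefc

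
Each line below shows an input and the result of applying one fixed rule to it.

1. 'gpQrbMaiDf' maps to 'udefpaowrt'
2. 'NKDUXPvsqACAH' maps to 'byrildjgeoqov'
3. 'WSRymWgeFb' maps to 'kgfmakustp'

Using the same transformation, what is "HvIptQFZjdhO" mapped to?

The rule is to shift every letter 12 places backward in the alphabet (wrapping around), then convert every letter to lowercase.
"HvIptQFZjdhO" → "VjWdhETNxrvC" → "vjwdhetnxrvc".

vjwdhetnxrvc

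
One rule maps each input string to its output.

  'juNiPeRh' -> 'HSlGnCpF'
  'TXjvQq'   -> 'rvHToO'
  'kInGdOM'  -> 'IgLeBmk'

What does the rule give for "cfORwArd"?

ADmpUyPB

The rule is to shift every letter 2 places backward in the alphabet (wrapping around), then flip the case of every letter.
Starting from "cfORwArd": after the first operation, "adMPuYpb"; after the second, "ADmpUyPB".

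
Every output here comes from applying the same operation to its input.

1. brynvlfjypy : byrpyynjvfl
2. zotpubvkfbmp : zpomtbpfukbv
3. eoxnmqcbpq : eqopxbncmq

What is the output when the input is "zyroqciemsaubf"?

Each output is the input with this applied: take characters alternately from the front and the back (1st, last, 2nd, 2nd-last, ...).
So "zyroqciemsaubf" becomes "zfybruoaqscmie".

zfybruoaqscmie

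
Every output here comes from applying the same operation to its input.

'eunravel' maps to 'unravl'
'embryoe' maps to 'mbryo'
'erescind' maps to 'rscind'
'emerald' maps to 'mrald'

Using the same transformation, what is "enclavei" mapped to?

Each output is the input with this applied: remove every "e".
Applying that to "enclavei" gives "nclavi".

nclavi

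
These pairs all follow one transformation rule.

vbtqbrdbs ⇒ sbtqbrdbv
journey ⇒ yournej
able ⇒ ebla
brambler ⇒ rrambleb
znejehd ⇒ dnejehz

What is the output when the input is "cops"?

The rule is to swap the first and last characters.
On "cops" that produces "sopc".

sopc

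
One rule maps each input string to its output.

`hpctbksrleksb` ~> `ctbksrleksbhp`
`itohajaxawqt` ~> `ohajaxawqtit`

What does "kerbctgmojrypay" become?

rbctgmojrypayke

Looking at the pairs, the operation is to move the first 2 characters to the end (rotate left by 2).
Doing the same to "kerbctgmojrypay": "rbctgmojrypayke".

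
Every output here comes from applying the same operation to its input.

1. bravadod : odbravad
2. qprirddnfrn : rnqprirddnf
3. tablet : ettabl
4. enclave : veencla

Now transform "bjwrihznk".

Looking at the pairs, the operation is to move the last 2 characters to the front (rotate right by 2).
Doing the same to "bjwrihznk": "nkbjwrihz".

nkbjwrihz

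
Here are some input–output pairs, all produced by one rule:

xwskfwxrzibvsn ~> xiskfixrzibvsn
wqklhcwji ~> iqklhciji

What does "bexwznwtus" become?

Each output is the input with this applied: replace every "w" with "i".
Applying that to "bexwznwtus" gives "bexiznitus".

bexiznitus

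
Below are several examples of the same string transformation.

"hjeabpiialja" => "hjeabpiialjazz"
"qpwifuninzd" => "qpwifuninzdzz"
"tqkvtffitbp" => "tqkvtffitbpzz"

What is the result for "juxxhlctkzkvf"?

The transformation: append "zz".
On "juxxhlctkzkvf" that produces "juxxhlctkzkvfzz".

juxxhlctkzkvfzz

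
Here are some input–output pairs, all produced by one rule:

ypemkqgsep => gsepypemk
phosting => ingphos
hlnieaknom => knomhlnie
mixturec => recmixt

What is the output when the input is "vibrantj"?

In each case the input is transformed by: swap the front and back halves of the string, then delete the first character.
Working it through for "vibrantj": intermediate "antjvibr", final "ntjvibr".

ntjvibr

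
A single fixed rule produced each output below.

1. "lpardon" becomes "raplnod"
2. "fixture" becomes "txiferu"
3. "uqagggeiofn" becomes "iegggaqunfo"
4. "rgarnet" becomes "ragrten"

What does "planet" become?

alpten

What's happening: reverse the string, then move the first 3 characters to the end (rotate left by 3).
Applying that to "planet" gives "alpten".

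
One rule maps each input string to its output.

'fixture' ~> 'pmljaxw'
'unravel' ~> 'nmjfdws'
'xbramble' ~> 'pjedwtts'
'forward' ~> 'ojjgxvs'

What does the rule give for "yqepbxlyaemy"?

qqqpihedwwts

The rule is to sort the characters into reverse alphabetical order, then shift every letter 8 places backward in the alphabet (wrapping around).
Starting from "yqepbxlyaemy": after the first operation, "yyyxqpmleeba"; after the second, "qqqpihedwwts".
(Check on "xbramble": → "xrmlebba" → "pjedwtts" ✓)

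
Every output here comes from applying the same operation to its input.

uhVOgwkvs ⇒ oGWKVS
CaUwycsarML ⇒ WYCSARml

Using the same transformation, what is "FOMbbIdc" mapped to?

BBiDC

Each output is the input with this applied: delete the first 3 characters, then flip the case of every letter.
Working it through for "FOMbbIdc": intermediate "bbIdc", final "BBiDC".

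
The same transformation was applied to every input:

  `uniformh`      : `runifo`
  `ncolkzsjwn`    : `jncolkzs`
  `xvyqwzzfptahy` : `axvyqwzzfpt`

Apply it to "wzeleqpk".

What's happening: delete the last 2 characters, then move the last character to the front.
Applying both steps to "wzeleqpk": "wzeleq", then "qwzele".
(Check on "xvyqwzzfptahy": → "xvyqwzzfpta" → "axvyqwzzfpt" ✓)

qwzele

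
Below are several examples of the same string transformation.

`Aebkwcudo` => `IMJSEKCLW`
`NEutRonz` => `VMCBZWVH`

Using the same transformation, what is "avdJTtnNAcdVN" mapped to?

What's happening: shift every letter 8 places forward in the alphabet (wrapping around), then convert every letter to uppercase.
Doing the same to "avdJTtnNAcdVN": "IDLRBBVVIKLDV".
(Check on "Aebkwcudo": → "Imjsekclw" → "IMJSEKCLW" ✓)

IDLRBBVVIKLDV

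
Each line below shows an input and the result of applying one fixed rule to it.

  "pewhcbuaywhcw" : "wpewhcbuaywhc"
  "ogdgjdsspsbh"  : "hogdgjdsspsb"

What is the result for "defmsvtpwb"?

bdefmsvtpw

The transformation: move the last character to the front.
So "defmsvtpwb" becomes "bdefmsvtpw".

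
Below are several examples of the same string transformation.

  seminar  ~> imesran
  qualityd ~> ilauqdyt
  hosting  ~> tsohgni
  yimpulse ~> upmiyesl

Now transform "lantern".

tnalnre

What's happening: reverse the string, then move the first 3 characters to the end (rotate left by 3).
"lantern" → "nretnal" → "tnalnre".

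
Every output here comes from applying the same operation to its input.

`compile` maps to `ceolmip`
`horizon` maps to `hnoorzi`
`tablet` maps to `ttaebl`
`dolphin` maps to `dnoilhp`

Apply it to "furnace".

feucran

The transformation: take characters alternately from the front and the back (1st, last, 2nd, 2nd-last, ...).
On "furnace" that produces "feucran".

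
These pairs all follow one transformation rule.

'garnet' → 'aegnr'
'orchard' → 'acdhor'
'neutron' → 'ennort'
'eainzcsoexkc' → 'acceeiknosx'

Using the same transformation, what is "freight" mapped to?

efghir

The rule is to sort the characters into alphabetical order, then delete the last character.
Starting from "freight": after the first operation, "efghirt"; after the second, "efghir".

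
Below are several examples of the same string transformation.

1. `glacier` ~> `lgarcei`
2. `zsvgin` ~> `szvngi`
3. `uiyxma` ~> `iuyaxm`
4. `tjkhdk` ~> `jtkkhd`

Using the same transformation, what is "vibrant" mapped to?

ivbtrna

The rule is to move the first character to the end, then take characters alternately from the front and the back (1st, last, 2nd, 2nd-last, ...).
"vibrant" → "ibrantv" → "ivbtrna".
(Check on "glacier": → "lacierg" → "lgarcei" ✓)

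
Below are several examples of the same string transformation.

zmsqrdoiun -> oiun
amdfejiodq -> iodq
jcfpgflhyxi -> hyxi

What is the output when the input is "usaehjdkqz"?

dkqz

Looking at the pairs, the operation is to keep only the last 4 characters.
On "usaehjdkqz" that produces "dkqz".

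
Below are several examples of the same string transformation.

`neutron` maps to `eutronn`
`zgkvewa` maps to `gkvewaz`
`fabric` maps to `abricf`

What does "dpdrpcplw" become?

pdrpcplwd

What's happening: move the first character to the end.
So "dpdrpcplw" becomes "pdrpcplwd".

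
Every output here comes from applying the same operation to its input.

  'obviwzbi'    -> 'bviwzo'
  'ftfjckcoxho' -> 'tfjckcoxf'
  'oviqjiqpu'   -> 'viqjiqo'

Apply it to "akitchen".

The rule is to delete the last 2 characters, then move the first character to the end.
Starting from "akitchen": after the first operation, "akitch"; after the second, "kitcha".

kitcha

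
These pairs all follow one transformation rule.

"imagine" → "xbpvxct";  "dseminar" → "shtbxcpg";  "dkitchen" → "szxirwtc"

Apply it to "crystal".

The transformation: shift every letter 11 places backward in the alphabet (wrapping around).
For "crystal" the result is "rgnhipa".

rgnhipa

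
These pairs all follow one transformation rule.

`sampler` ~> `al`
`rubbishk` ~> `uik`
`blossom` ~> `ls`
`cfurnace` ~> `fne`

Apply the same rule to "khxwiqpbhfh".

hibh

The rule is to keep one character in every 3, starting at position 2 (positions 2nd, 5th, 8th, ...).
So "khxwiqpbhfh" becomes "hibh".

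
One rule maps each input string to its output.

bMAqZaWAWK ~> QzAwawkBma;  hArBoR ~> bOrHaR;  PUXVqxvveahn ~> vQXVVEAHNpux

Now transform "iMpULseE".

The pattern: flip the case of every letter, then move the first 3 characters to the end (rotate left by 3).
Working it through for "iMpULseE": intermediate "ImPulSEe", final "ulSEeImP".

ulSEeImP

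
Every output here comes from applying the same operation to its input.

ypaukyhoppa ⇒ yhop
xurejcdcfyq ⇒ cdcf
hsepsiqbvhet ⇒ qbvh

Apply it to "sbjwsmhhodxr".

Rule — delete the last 2 characters, then keep only the last 4 characters.
Starting from "sbjwsmhhodxr": after the first operation, "sbjwsmhhod"; after the second, "hhod".

hhod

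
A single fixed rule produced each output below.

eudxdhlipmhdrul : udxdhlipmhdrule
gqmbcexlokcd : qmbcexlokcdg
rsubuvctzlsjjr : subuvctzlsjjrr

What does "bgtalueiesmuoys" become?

The pattern: move the first character to the end.
For "bgtalueiesmuoys" the result is "gtalueiesmuoysb".

gtalueiesmuoysb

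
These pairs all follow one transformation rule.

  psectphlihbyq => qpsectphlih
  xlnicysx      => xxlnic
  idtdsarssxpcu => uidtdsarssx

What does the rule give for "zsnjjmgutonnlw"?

The rule is to move the last character to the front, then delete the last 2 characters.
For "zsnjjmgutonnlw", step one produces "wzsnjjmgutonnl"; step two turns that into "wzsnjjmguton".
(Check on "xlnicysx": → "xxlnicys" → "xxlnic" ✓)

wzsnjjmguton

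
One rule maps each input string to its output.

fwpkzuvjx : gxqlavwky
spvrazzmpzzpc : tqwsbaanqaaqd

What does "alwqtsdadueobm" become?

Each output is the input with this applied: shift every letter 1 place forward in the alphabet (wrapping around).
On "alwqtsdadueobm" that produces "bmxrutebevfpcn".

bmxrutebevfpcn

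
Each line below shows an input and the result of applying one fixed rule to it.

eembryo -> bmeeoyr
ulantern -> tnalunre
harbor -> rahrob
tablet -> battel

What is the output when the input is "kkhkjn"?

hkknjk

The transformation: move the last 3 characters to the front (rotate right by 3), then reverse the string.
Doing the same to "kkhkjn": "hkknjk".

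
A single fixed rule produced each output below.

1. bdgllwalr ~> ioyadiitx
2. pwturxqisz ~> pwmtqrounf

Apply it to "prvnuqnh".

kemoskrn

What's happening: move the last 2 characters to the front (rotate right by 2), then shift every letter 3 places backward in the alphabet (wrapping around).
"prvnuqnh" → "nhprvnuq" → "kemoskrn".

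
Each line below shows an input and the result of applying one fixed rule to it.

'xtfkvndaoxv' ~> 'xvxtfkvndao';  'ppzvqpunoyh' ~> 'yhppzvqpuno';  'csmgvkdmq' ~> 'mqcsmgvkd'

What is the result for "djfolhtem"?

emdjfolht

Looking at the pairs, the operation is to move the last 2 characters to the front (rotate right by 2).
Applying that to "djfolhtem" gives "emdjfolht".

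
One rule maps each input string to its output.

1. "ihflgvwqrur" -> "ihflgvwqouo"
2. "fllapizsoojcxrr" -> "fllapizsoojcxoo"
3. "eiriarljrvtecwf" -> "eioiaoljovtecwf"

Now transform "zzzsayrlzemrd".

zzzsayolzemod

Rule — replace every "r" with "o".
Applying that to "zzzsayrlzemrd" gives "zzzsayolzemod".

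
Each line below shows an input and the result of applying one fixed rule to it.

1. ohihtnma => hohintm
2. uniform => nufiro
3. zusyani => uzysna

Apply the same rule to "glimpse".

Each output is the input with this applied: delete the last character, then swap each adjacent pair of characters (1↔2, 3↔4, ...).
"glimpse" → "glimps" → "lgmisp".

lgmisp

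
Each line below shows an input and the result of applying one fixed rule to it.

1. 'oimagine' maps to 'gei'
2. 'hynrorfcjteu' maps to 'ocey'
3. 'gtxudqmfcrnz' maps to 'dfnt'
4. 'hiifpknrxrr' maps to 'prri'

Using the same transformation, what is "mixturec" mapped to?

The pattern: keep one character in every 3, starting at position 2 (positions 2nd, 5th, 8th, ...), then move the first character to the end.
Starting from "mixturec": after the first operation, "iuc"; after the second, "uci".
(Check on "gtxudqmfcrnz": → "tdfn" → "dfnt" ✓)

uci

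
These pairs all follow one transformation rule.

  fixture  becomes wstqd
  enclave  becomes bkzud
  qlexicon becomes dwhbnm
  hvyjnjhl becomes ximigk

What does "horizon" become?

What's happening: delete the first 2 characters, then shift every letter 1 place backward in the alphabet (wrapping around).
"horizon" → "rizon" → "qhynm".
(Check on "enclave": → "clave" → "bkzud" ✓)

qhynm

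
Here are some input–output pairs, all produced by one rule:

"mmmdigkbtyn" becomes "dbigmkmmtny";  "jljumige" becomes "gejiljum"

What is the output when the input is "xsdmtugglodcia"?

The pattern: sort the characters into alphabetical order, then swap each adjacent pair of characters (1↔2, 3↔4, ...).
"xsdmtugglodcia" → "acddggilmostux" → "caddggliomtsxu".

caddggliomtsxu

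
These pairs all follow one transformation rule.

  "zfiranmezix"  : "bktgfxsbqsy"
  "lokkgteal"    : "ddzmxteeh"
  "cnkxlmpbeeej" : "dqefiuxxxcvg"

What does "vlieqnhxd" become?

bxjgaqwoe

Each output is the input with this applied: shift every letter 7 places backward in the alphabet (wrapping around), then move the first 2 characters to the end (rotate left by 2).
So "vlieqnhxd" becomes "bxjgaqwoe".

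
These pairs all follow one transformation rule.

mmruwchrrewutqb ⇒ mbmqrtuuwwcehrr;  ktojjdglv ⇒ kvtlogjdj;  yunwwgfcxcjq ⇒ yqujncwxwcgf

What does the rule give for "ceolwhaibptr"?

Rule — take characters alternately from the front and the back (1st, last, 2nd, 2nd-last, ...).
So "ceolwhaibptr" becomes "cretoplbwiha".

cretoplbwiha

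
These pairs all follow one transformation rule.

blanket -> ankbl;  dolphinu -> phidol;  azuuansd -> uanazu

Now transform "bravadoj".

Each output is the input with this applied: delete the last 2 characters, then move the last 3 characters to the front (rotate right by 3).
For "bravadoj", step one produces "bravad"; step two turns that into "vadbra".
(Check on "azuuansd": → "azuuan" → "uanazu" ✓)

vadbra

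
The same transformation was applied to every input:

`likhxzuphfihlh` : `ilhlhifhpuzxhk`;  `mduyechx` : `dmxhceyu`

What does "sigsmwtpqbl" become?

The rule is to reverse the string, then move the last 2 characters to the front (rotate right by 2).
Starting from "sigsmwtpqbl": after the first operation, "lbqptwmsgis"; after the second, "islbqptwmsg".

islbqptwmsg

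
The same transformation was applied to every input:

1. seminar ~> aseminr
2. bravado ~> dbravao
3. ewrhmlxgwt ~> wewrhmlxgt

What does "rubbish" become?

srubbih

What's happening: move the last character to the front, then swap the first and last characters.
On "rubbish" that produces "srubbih".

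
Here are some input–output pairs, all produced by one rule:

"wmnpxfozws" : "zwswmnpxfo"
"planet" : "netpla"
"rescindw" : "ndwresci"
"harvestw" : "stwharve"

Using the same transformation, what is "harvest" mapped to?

estharv

The rule is to move the last 3 characters to the front (rotate right by 3).
For "harvest" the result is "estharv".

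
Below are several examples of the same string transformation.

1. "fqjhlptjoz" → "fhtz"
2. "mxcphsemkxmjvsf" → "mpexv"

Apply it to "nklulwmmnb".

What's happening: keep one character in every 3, starting at position 1 (positions 1st, 4th, 7th, ...).
On "nklulwmmnb" that produces "numb".

numb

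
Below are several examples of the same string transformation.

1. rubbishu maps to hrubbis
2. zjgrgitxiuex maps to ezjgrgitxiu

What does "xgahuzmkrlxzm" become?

zxgahuzmkrlx

In each case the input is transformed by: delete the last character, then move the last character to the front.
"xgahuzmkrlxzm" → "xgahuzmkrlxz" → "zxgahuzmkrlx".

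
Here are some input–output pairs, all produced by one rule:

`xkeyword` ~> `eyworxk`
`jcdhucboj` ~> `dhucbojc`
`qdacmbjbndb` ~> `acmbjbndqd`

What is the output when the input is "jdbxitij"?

bxitijd

What's happening: delete the last character, then move the first 2 characters to the end (rotate left by 2).
Starting from "jdbxitij": after the first operation, "jdbxiti"; after the second, "bxitijd".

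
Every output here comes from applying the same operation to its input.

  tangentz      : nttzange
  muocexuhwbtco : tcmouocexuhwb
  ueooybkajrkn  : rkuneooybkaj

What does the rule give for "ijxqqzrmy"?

rmiyjxqqz

Rule — swap the first and last characters, then move the last 3 characters to the front (rotate right by 3).
Working it through for "ijxqqzrmy": intermediate "yjxqqzrmi", final "rmiyjxqqz".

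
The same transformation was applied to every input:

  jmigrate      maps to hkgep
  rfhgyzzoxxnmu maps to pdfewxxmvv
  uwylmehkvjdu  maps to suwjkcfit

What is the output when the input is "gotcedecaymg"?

The pattern: delete the last 3 characters, then shift every letter 2 places backward in the alphabet (wrapping around).
On "gotcedecaymg" that produces "emracbcay".

emracbcay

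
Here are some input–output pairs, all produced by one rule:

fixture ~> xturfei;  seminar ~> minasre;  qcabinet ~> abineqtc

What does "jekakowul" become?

The transformation: swap the first and last characters, then move the first 2 characters to the end (rotate left by 2).
Working it through for "jekakowul": intermediate "lekakowuj", final "kakowujle".

kakowujle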